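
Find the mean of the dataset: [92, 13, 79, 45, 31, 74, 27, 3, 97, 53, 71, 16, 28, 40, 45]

47.6

Step 1: Sum all values: 92 + 13 + 79 + 45 + 31 + 74 + 27 + 3 + 97 + 53 + 71 + 16 + 28 + 40 + 45 = 714
Step 2: Count the number of values: n = 15
Step 3: Mean = sum / n = 714 / 15 = 47.6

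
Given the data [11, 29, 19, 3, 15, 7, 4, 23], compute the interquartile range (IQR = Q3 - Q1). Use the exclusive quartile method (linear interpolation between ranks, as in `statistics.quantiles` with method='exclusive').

17.25

Step 1: Sort the data: [3, 4, 7, 11, 15, 19, 23, 29]
Step 2: n = 8
Step 3: Using the exclusive quartile method:
  Q1 = 4.75
  Q2 (median) = 13
  Q3 = 22
  IQR = Q3 - Q1 = 22 - 4.75 = 17.25
Step 4: IQR = 17.25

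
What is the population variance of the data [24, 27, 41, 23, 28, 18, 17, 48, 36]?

98.321

Step 1: Compute the mean: (24 + 27 + 41 + 23 + 28 + 18 + 17 + 48 + 36) / 9 = 29.1111
Step 2: Compute squared deviations from the mean:
  (24 - 29.1111)^2 = 26.1235
  (27 - 29.1111)^2 = 4.4568
  (41 - 29.1111)^2 = 141.3457
  (23 - 29.1111)^2 = 37.3457
  (28 - 29.1111)^2 = 1.2346
  (18 - 29.1111)^2 = 123.4568
  (17 - 29.1111)^2 = 146.679
  (48 - 29.1111)^2 = 356.7901
  (36 - 29.1111)^2 = 47.4568
Step 3: Sum of squared deviations = 884.8889
Step 4: Population variance = 884.8889 / 9 = 98.321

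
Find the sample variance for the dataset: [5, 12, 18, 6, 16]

33.8

Step 1: Compute the mean: (5 + 12 + 18 + 6 + 16) / 5 = 11.4
Step 2: Compute squared deviations from the mean:
  (5 - 11.4)^2 = 40.96
  (12 - 11.4)^2 = 0.36
  (18 - 11.4)^2 = 43.56
  (6 - 11.4)^2 = 29.16
  (16 - 11.4)^2 = 21.16
Step 3: Sum of squared deviations = 135.2
Step 4: Sample variance = 135.2 / 4 = 33.8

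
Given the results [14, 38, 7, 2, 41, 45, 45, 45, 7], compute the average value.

27.1111

Step 1: Sum all values: 14 + 38 + 7 + 2 + 41 + 45 + 45 + 45 + 7 = 244
Step 2: Count the number of values: n = 9
Step 3: Mean = sum / n = 244 / 9 = 27.1111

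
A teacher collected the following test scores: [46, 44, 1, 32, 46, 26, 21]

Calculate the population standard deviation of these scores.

15.329

Step 1: Compute the mean: 30.8571
Step 2: Sum of squared deviations from the mean: 1644.8571
Step 3: Population variance = 1644.8571 / 7 = 234.9796
Step 4: Standard deviation = sqrt(234.9796) = 15.329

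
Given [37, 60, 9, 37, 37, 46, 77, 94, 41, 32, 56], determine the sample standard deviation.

23.1466

Step 1: Compute the mean: 47.8182
Step 2: Sum of squared deviations from the mean: 5357.6364
Step 3: Sample variance = 5357.6364 / 10 = 535.7636
Step 4: Standard deviation = sqrt(535.7636) = 23.1466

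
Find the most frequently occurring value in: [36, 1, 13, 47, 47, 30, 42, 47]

47

Step 1: Count the frequency of each value:
  1: appears 1 time(s)
  13: appears 1 time(s)
  30: appears 1 time(s)
  36: appears 1 time(s)
  42: appears 1 time(s)
  47: appears 3 time(s)
Step 2: The value 47 appears most frequently (3 times).
Step 3: Mode = 47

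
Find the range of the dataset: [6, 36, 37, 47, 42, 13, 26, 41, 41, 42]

41

Step 1: Identify the maximum value: max = 47
Step 2: Identify the minimum value: min = 6
Step 3: Range = max - min = 47 - 6 = 41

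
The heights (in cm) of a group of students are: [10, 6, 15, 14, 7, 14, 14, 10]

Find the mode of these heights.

14

Step 1: Count the frequency of each value:
  6: appears 1 time(s)
  7: appears 1 time(s)
  10: appears 2 time(s)
  14: appears 3 time(s)
  15: appears 1 time(s)
Step 2: The value 14 appears most frequently (3 times).
Step 3: Mode = 14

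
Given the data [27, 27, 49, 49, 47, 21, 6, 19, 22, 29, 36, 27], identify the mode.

27

Step 1: Count the frequency of each value:
  6: appears 1 time(s)
  19: appears 1 time(s)
  21: appears 1 time(s)
  22: appears 1 time(s)
  27: appears 3 time(s)
  29: appears 1 time(s)
  36: appears 1 time(s)
  47: appears 1 time(s)
  49: appears 2 time(s)
Step 2: The value 27 appears most frequently (3 times).
Step 3: Mode = 27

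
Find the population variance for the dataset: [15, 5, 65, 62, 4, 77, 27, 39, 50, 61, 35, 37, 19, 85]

628.8214

Step 1: Compute the mean: (15 + 5 + 65 + 62 + 4 + 77 + 27 + 39 + 50 + 61 + 35 + 37 + 19 + 85) / 14 = 41.5
Step 2: Compute squared deviations from the mean:
  (15 - 41.5)^2 = 702.25
  (5 - 41.5)^2 = 1332.25
  (65 - 41.5)^2 = 552.25
  (62 - 41.5)^2 = 420.25
  (4 - 41.5)^2 = 1406.25
  (77 - 41.5)^2 = 1260.25
  (27 - 41.5)^2 = 210.25
  (39 - 41.5)^2 = 6.25
  (50 - 41.5)^2 = 72.25
  (61 - 41.5)^2 = 380.25
  (35 - 41.5)^2 = 42.25
  (37 - 41.5)^2 = 20.25
  (19 - 41.5)^2 = 506.25
  (85 - 41.5)^2 = 1892.25
Step 3: Sum of squared deviations = 8803.5
Step 4: Population variance = 8803.5 / 14 = 628.8214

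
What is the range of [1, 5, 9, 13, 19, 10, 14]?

18

Step 1: Identify the maximum value: max = 19
Step 2: Identify the minimum value: min = 1
Step 3: Range = max - min = 19 - 1 = 18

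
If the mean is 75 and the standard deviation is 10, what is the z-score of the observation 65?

-1

Step 1: Recall the z-score formula: z = (x - mu) / sigma
Step 2: Substitute values: z = (65 - 75) / 10
Step 3: z = -10 / 10 = -1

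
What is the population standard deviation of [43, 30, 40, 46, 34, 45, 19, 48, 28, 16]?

10.8208

Step 1: Compute the mean: 34.9
Step 2: Sum of squared deviations from the mean: 1170.9
Step 3: Population variance = 1170.9 / 10 = 117.09
Step 4: Standard deviation = sqrt(117.09) = 10.8208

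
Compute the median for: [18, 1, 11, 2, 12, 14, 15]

12

Step 1: Sort the data in ascending order: [1, 2, 11, 12, 14, 15, 18]
Step 2: The number of values is n = 7.
Step 3: Since n is odd, the median is the middle value at position 4: 12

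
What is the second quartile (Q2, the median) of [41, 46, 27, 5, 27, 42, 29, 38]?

33.5

Step 1: Sort the data: [5, 27, 27, 29, 38, 41, 42, 46]
Step 2: n = 8
Step 3: Q2 is the median. Since n is even, it is the average of the values at positions 4 and 5:
  Q2 = (29 + 38) / 2 = 33.5
Step 4: Q2 = 33.5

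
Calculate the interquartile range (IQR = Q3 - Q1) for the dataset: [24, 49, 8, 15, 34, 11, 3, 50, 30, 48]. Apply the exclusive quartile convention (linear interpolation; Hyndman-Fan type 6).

38

Step 1: Sort the data: [3, 8, 11, 15, 24, 30, 34, 48, 49, 50]
Step 2: n = 10
Step 3: Using the exclusive quartile method:
  Q1 = 10.25
  Q2 (median) = 27
  Q3 = 48.25
  IQR = Q3 - Q1 = 48.25 - 10.25 = 38
Step 4: IQR = 38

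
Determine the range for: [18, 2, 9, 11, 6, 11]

16

Step 1: Identify the maximum value: max = 18
Step 2: Identify the minimum value: min = 2
Step 3: Range = max - min = 18 - 2 = 16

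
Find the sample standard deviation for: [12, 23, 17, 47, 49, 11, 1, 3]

18.4464

Step 1: Compute the mean: 20.375
Step 2: Sum of squared deviations from the mean: 2381.875
Step 3: Sample variance = 2381.875 / 7 = 340.2679
Step 4: Standard deviation = sqrt(340.2679) = 18.4464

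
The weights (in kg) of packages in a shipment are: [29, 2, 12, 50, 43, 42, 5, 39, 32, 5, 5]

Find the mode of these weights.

5

Step 1: Count the frequency of each value:
  2: appears 1 time(s)
  5: appears 3 time(s)
  12: appears 1 time(s)
  29: appears 1 time(s)
  32: appears 1 time(s)
  39: appears 1 time(s)
  42: appears 1 time(s)
  43: appears 1 time(s)
  50: appears 1 time(s)
Step 2: The value 5 appears most frequently (3 times).
Step 3: Mode = 5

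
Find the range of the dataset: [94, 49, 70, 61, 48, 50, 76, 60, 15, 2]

92

Step 1: Identify the maximum value: max = 94
Step 2: Identify the minimum value: min = 2
Step 3: Range = max - min = 94 - 2 = 92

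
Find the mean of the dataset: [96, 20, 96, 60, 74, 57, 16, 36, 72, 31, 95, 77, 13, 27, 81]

56.7333

Step 1: Sum all values: 96 + 20 + 96 + 60 + 74 + 57 + 16 + 36 + 72 + 31 + 95 + 77 + 13 + 27 + 81 = 851
Step 2: Count the number of values: n = 15
Step 3: Mean = sum / n = 851 / 15 = 56.7333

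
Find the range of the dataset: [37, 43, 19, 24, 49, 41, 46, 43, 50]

31

Step 1: Identify the maximum value: max = 50
Step 2: Identify the minimum value: min = 19
Step 3: Range = max - min = 50 - 19 = 31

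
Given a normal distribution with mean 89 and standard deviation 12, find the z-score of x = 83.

-0.5

Step 1: Recall the z-score formula: z = (x - mu) / sigma
Step 2: Substitute values: z = (83 - 89) / 12
Step 3: z = -6 / 12 = -0.5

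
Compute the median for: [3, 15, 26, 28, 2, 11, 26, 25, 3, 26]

20

Step 1: Sort the data in ascending order: [2, 3, 3, 11, 15, 25, 26, 26, 26, 28]
Step 2: The number of values is n = 10.
Step 3: Since n is even, the median is the average of positions 5 and 6:
  Median = (15 + 25) / 2 = 20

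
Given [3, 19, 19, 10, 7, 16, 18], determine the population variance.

35.8367

Step 1: Compute the mean: (3 + 19 + 19 + 10 + 7 + 16 + 18) / 7 = 13.1429
Step 2: Compute squared deviations from the mean:
  (3 - 13.1429)^2 = 102.8776
  (19 - 13.1429)^2 = 34.3061
  (19 - 13.1429)^2 = 34.3061
  (10 - 13.1429)^2 = 9.8776
  (7 - 13.1429)^2 = 37.7347
  (16 - 13.1429)^2 = 8.1633
  (18 - 13.1429)^2 = 23.5918
Step 3: Sum of squared deviations = 250.8571
Step 4: Population variance = 250.8571 / 7 = 35.8367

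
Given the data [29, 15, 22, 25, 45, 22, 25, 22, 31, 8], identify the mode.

22

Step 1: Count the frequency of each value:
  8: appears 1 time(s)
  15: appears 1 time(s)
  22: appears 3 time(s)
  25: appears 2 time(s)
  29: appears 1 time(s)
  31: appears 1 time(s)
  45: appears 1 time(s)
Step 2: The value 22 appears most frequently (3 times).
Step 3: Mode = 22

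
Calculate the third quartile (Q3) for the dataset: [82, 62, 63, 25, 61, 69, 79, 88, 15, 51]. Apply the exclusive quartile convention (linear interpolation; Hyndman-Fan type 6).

79.75

Step 1: Sort the data: [15, 25, 51, 61, 62, 63, 69, 79, 82, 88]
Step 2: n = 10
Step 3: Using the exclusive quartile method:
  Q1 = 44.5
  Q2 (median) = 62.5
  Q3 = 79.75
  IQR = Q3 - Q1 = 79.75 - 44.5 = 35.25
Step 4: Q3 = 79.75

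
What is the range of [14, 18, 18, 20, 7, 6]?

14

Step 1: Identify the maximum value: max = 20
Step 2: Identify the minimum value: min = 6
Step 3: Range = max - min = 20 - 6 = 14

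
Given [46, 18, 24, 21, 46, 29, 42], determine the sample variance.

146.9048

Step 1: Compute the mean: (46 + 18 + 24 + 21 + 46 + 29 + 42) / 7 = 32.2857
Step 2: Compute squared deviations from the mean:
  (46 - 32.2857)^2 = 188.0816
  (18 - 32.2857)^2 = 204.0816
  (24 - 32.2857)^2 = 68.6531
  (21 - 32.2857)^2 = 127.3673
  (46 - 32.2857)^2 = 188.0816
  (29 - 32.2857)^2 = 10.7959
  (42 - 32.2857)^2 = 94.3673
Step 3: Sum of squared deviations = 881.4286
Step 4: Sample variance = 881.4286 / 6 = 146.9048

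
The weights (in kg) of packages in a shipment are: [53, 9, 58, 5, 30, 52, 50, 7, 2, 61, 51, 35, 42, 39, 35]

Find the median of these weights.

39

Step 1: Sort the data in ascending order: [2, 5, 7, 9, 30, 35, 35, 39, 42, 50, 51, 52, 53, 58, 61]
Step 2: The number of values is n = 15.
Step 3: Since n is odd, the median is the middle value at position 8: 39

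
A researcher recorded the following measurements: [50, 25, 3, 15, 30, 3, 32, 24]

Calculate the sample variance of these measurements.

246.7857

Step 1: Compute the mean: (50 + 25 + 3 + 15 + 30 + 3 + 32 + 24) / 8 = 22.75
Step 2: Compute squared deviations from the mean:
  (50 - 22.75)^2 = 742.5625
  (25 - 22.75)^2 = 5.0625
  (3 - 22.75)^2 = 390.0625
  (15 - 22.75)^2 = 60.0625
  (30 - 22.75)^2 = 52.5625
  (3 - 22.75)^2 = 390.0625
  (32 - 22.75)^2 = 85.5625
  (24 - 22.75)^2 = 1.5625
Step 3: Sum of squared deviations = 1727.5
Step 4: Sample variance = 1727.5 / 7 = 246.7857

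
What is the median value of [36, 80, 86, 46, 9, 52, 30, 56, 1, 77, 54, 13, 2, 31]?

41

Step 1: Sort the data in ascending order: [1, 2, 9, 13, 30, 31, 36, 46, 52, 54, 56, 77, 80, 86]
Step 2: The number of values is n = 14.
Step 3: Since n is even, the median is the average of positions 7 and 8:
  Median = (36 + 46) / 2 = 41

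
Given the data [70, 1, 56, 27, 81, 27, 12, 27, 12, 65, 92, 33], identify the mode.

27

Step 1: Count the frequency of each value:
  1: appears 1 time(s)
  12: appears 2 time(s)
  27: appears 3 time(s)
  33: appears 1 time(s)
  56: appears 1 time(s)
  65: appears 1 time(s)
  70: appears 1 time(s)
  81: appears 1 time(s)
  92: appears 1 time(s)
Step 2: The value 27 appears most frequently (3 times).
Step 3: Mode = 27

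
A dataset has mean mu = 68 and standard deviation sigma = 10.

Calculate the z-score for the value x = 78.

1

Step 1: Recall the z-score formula: z = (x - mu) / sigma
Step 2: Substitute values: z = (78 - 68) / 10
Step 3: z = 10 / 10 = 1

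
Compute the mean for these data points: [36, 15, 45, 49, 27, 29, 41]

34.5714

Step 1: Sum all values: 36 + 15 + 45 + 49 + 27 + 29 + 41 = 242
Step 2: Count the number of values: n = 7
Step 3: Mean = sum / n = 242 / 7 = 34.5714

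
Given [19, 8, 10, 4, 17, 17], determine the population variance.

30.25

Step 1: Compute the mean: (19 + 8 + 10 + 4 + 17 + 17) / 6 = 12.5
Step 2: Compute squared deviations from the mean:
  (19 - 12.5)^2 = 42.25
  (8 - 12.5)^2 = 20.25
  (10 - 12.5)^2 = 6.25
  (4 - 12.5)^2 = 72.25
  (17 - 12.5)^2 = 20.25
  (17 - 12.5)^2 = 20.25
Step 3: Sum of squared deviations = 181.5
Step 4: Population variance = 181.5 / 6 = 30.25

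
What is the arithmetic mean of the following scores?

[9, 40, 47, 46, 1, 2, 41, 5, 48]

26.5556

Step 1: Sum all values: 9 + 40 + 47 + 46 + 1 + 2 + 41 + 5 + 48 = 239
Step 2: Count the number of values: n = 9
Step 3: Mean = sum / n = 239 / 9 = 26.5556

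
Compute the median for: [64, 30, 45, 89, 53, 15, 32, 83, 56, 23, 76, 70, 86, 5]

54.5

Step 1: Sort the data in ascending order: [5, 15, 23, 30, 32, 45, 53, 56, 64, 70, 76, 83, 86, 89]
Step 2: The number of values is n = 14.
Step 3: Since n is even, the median is the average of positions 7 and 8:
  Median = (53 + 56) / 2 = 54.5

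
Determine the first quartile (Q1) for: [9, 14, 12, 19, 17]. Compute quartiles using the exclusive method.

10.5

Step 1: Sort the data: [9, 12, 14, 17, 19]
Step 2: n = 5
Step 3: Using the exclusive quartile method:
  Q1 = 10.5
  Q2 (median) = 14
  Q3 = 18
  IQR = Q3 - Q1 = 18 - 10.5 = 7.5
Step 4: Q1 = 10.5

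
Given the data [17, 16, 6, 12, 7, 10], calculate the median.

11

Step 1: Sort the data in ascending order: [6, 7, 10, 12, 16, 17]
Step 2: The number of values is n = 6.
Step 3: Since n is even, the median is the average of positions 3 and 4:
  Median = (10 + 12) / 2 = 11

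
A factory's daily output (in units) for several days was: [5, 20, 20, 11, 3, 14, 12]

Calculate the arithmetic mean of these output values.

12.1429

Step 1: Sum all values: 5 + 20 + 20 + 11 + 3 + 14 + 12 = 85
Step 2: Count the number of values: n = 7
Step 3: Mean = sum / n = 85 / 7 = 12.1429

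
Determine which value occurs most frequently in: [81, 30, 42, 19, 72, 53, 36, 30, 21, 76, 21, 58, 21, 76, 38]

21

Step 1: Count the frequency of each value:
  19: appears 1 time(s)
  21: appears 3 time(s)
  30: appears 2 time(s)
  36: appears 1 time(s)
  38: appears 1 time(s)
  42: appears 1 time(s)
  53: appears 1 time(s)
  58: appears 1 time(s)
  72: appears 1 time(s)
  76: appears 2 time(s)
  81: appears 1 time(s)
Step 2: The value 21 appears most frequently (3 times).
Step 3: Mode = 21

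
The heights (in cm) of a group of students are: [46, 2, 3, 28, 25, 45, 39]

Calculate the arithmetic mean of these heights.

26.8571

Step 1: Sum all values: 46 + 2 + 3 + 28 + 25 + 45 + 39 = 188
Step 2: Count the number of values: n = 7
Step 3: Mean = sum / n = 188 / 7 = 26.8571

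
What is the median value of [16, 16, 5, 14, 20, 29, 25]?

16

Step 1: Sort the data in ascending order: [5, 14, 16, 16, 20, 25, 29]
Step 2: The number of values is n = 7.
Step 3: Since n is odd, the median is the middle value at position 4: 16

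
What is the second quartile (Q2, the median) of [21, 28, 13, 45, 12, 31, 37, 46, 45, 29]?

30

Step 1: Sort the data: [12, 13, 21, 28, 29, 31, 37, 45, 45, 46]
Step 2: n = 10
Step 3: Q2 is the median. Since n is even, it is the average of the values at positions 5 and 6:
  Q2 = (29 + 31) / 2 = 30
Step 4: Q2 = 30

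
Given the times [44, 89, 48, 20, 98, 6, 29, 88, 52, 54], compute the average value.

52.8

Step 1: Sum all values: 44 + 89 + 48 + 20 + 98 + 6 + 29 + 88 + 52 + 54 = 528
Step 2: Count the number of values: n = 10
Step 3: Mean = sum / n = 528 / 10 = 52.8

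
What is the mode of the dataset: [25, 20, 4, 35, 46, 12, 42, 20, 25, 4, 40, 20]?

20

Step 1: Count the frequency of each value:
  4: appears 2 time(s)
  12: appears 1 time(s)
  20: appears 3 time(s)
  25: appears 2 time(s)
  35: appears 1 time(s)
  40: appears 1 time(s)
  42: appears 1 time(s)
  46: appears 1 time(s)
Step 2: The value 20 appears most frequently (3 times).
Step 3: Mode = 20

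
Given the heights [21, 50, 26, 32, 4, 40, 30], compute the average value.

29

Step 1: Sum all values: 21 + 50 + 26 + 32 + 4 + 40 + 30 = 203
Step 2: Count the number of values: n = 7
Step 3: Mean = sum / n = 203 / 7 = 29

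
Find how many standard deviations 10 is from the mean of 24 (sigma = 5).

-2.8

Step 1: Recall the z-score formula: z = (x - mu) / sigma
Step 2: Substitute values: z = (10 - 24) / 5
Step 3: z = -14 / 5 = -2.8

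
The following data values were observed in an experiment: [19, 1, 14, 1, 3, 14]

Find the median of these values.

8.5

Step 1: Sort the data in ascending order: [1, 1, 3, 14, 14, 19]
Step 2: The number of values is n = 6.
Step 3: Since n is even, the median is the average of positions 3 and 4:
  Median = (3 + 14) / 2 = 8.5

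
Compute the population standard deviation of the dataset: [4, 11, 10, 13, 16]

3.9699

Step 1: Compute the mean: 10.8
Step 2: Sum of squared deviations from the mean: 78.8
Step 3: Population variance = 78.8 / 5 = 15.76
Step 4: Standard deviation = sqrt(15.76) = 3.9699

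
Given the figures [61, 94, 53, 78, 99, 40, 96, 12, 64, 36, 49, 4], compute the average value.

57.1667

Step 1: Sum all values: 61 + 94 + 53 + 78 + 99 + 40 + 96 + 12 + 64 + 36 + 49 + 4 = 686
Step 2: Count the number of values: n = 12
Step 3: Mean = sum / n = 686 / 12 = 57.1667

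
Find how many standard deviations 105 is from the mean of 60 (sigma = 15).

3

Step 1: Recall the z-score formula: z = (x - mu) / sigma
Step 2: Substitute values: z = (105 - 60) / 15
Step 3: z = 45 / 15 = 3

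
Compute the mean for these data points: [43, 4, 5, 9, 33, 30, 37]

23

Step 1: Sum all values: 43 + 4 + 5 + 9 + 33 + 30 + 37 = 161
Step 2: Count the number of values: n = 7
Step 3: Mean = sum / n = 161 / 7 = 23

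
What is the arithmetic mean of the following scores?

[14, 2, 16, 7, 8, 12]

9.8333

Step 1: Sum all values: 14 + 2 + 16 + 7 + 8 + 12 = 59
Step 2: Count the number of values: n = 6
Step 3: Mean = sum / n = 59 / 6 = 9.8333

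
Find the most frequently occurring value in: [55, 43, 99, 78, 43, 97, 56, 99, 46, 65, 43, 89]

43

Step 1: Count the frequency of each value:
  43: appears 3 time(s)
  46: appears 1 time(s)
  55: appears 1 time(s)
  56: appears 1 time(s)
  65: appears 1 time(s)
  78: appears 1 time(s)
  89: appears 1 time(s)
  97: appears 1 time(s)
  99: appears 2 time(s)
Step 2: The value 43 appears most frequently (3 times).
Step 3: Mode = 43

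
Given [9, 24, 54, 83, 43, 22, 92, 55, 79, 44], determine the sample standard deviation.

27.8059

Step 1: Compute the mean: 50.5
Step 2: Sum of squared deviations from the mean: 6958.5
Step 3: Sample variance = 6958.5 / 9 = 773.1667
Step 4: Standard deviation = sqrt(773.1667) = 27.8059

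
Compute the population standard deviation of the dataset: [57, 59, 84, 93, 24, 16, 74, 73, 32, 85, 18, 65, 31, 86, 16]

27.5903

Step 1: Compute the mean: 54.2
Step 2: Sum of squared deviations from the mean: 11418.4
Step 3: Population variance = 11418.4 / 15 = 761.2267
Step 4: Standard deviation = sqrt(761.2267) = 27.5903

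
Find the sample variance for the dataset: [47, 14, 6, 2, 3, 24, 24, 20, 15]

195.1944

Step 1: Compute the mean: (47 + 14 + 6 + 2 + 3 + 24 + 24 + 20 + 15) / 9 = 17.2222
Step 2: Compute squared deviations from the mean:
  (47 - 17.2222)^2 = 886.716
  (14 - 17.2222)^2 = 10.3827
  (6 - 17.2222)^2 = 125.9383
  (2 - 17.2222)^2 = 231.716
  (3 - 17.2222)^2 = 202.2716
  (24 - 17.2222)^2 = 45.9383
  (24 - 17.2222)^2 = 45.9383
  (20 - 17.2222)^2 = 7.716
  (15 - 17.2222)^2 = 4.9383
Step 3: Sum of squared deviations = 1561.5556
Step 4: Sample variance = 1561.5556 / 8 = 195.1944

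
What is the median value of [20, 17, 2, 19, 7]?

17

Step 1: Sort the data in ascending order: [2, 7, 17, 19, 20]
Step 2: The number of values is n = 5.
Step 3: Since n is odd, the median is the middle value at position 3: 17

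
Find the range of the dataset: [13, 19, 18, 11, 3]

16

Step 1: Identify the maximum value: max = 19
Step 2: Identify the minimum value: min = 3
Step 3: Range = max - min = 19 - 3 = 16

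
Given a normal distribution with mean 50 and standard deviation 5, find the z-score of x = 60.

2

Step 1: Recall the z-score formula: z = (x - mu) / sigma
Step 2: Substitute values: z = (60 - 50) / 5
Step 3: z = 10 / 5 = 2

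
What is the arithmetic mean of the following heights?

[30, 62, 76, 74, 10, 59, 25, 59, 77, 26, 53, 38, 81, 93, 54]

54.4667

Step 1: Sum all values: 30 + 62 + 76 + 74 + 10 + 59 + 25 + 59 + 77 + 26 + 53 + 38 + 81 + 93 + 54 = 817
Step 2: Count the number of values: n = 15
Step 3: Mean = sum / n = 817 / 15 = 54.4667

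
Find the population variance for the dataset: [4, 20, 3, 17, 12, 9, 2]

43.102

Step 1: Compute the mean: (4 + 20 + 3 + 17 + 12 + 9 + 2) / 7 = 9.5714
Step 2: Compute squared deviations from the mean:
  (4 - 9.5714)^2 = 31.0408
  (20 - 9.5714)^2 = 108.7551
  (3 - 9.5714)^2 = 43.1837
  (17 - 9.5714)^2 = 55.1837
  (12 - 9.5714)^2 = 5.898
  (9 - 9.5714)^2 = 0.3265
  (2 - 9.5714)^2 = 57.3265
Step 3: Sum of squared deviations = 301.7143
Step 4: Population variance = 301.7143 / 7 = 43.102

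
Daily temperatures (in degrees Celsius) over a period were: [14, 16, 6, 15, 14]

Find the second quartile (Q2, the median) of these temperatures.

14

Step 1: Sort the data: [6, 14, 14, 15, 16]
Step 2: n = 5
Step 3: Q2 is the median. Since n is odd, it is the middle value at position 3: 14
Step 4: Q2 = 14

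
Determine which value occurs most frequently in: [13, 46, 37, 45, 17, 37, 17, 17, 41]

17

Step 1: Count the frequency of each value:
  13: appears 1 time(s)
  17: appears 3 time(s)
  37: appears 2 time(s)
  41: appears 1 time(s)
  45: appears 1 time(s)
  46: appears 1 time(s)
Step 2: The value 17 appears most frequently (3 times).
Step 3: Mode = 17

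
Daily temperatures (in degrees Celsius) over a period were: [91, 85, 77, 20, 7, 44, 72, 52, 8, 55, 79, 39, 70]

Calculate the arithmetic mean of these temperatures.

53.7692

Step 1: Sum all values: 91 + 85 + 77 + 20 + 7 + 44 + 72 + 52 + 8 + 55 + 79 + 39 + 70 = 699
Step 2: Count the number of values: n = 13
Step 3: Mean = sum / n = 699 / 13 = 53.7692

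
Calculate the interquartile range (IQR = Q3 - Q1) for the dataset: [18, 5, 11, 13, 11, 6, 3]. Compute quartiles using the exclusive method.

8

Step 1: Sort the data: [3, 5, 6, 11, 11, 13, 18]
Step 2: n = 7
Step 3: Using the exclusive quartile method:
  Q1 = 5
  Q2 (median) = 11
  Q3 = 13
  IQR = Q3 - Q1 = 13 - 5 = 8
Step 4: IQR = 8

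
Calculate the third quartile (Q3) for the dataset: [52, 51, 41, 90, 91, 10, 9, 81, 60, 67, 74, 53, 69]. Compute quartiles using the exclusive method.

77.5

Step 1: Sort the data: [9, 10, 41, 51, 52, 53, 60, 67, 69, 74, 81, 90, 91]
Step 2: n = 13
Step 3: Using the exclusive quartile method:
  Q1 = 46
  Q2 (median) = 60
  Q3 = 77.5
  IQR = Q3 - Q1 = 77.5 - 46 = 31.5
Step 4: Q3 = 77.5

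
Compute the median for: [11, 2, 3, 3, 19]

3

Step 1: Sort the data in ascending order: [2, 3, 3, 11, 19]
Step 2: The number of values is n = 5.
Step 3: Since n is odd, the median is the middle value at position 3: 3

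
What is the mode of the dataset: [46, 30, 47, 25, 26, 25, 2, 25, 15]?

25

Step 1: Count the frequency of each value:
  2: appears 1 time(s)
  15: appears 1 time(s)
  25: appears 3 time(s)
  26: appears 1 time(s)
  30: appears 1 time(s)
  46: appears 1 time(s)
  47: appears 1 time(s)
Step 2: The value 25 appears most frequently (3 times).
Step 3: Mode = 25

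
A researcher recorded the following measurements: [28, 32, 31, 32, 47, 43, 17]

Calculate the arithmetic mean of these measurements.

32.8571

Step 1: Sum all values: 28 + 32 + 31 + 32 + 47 + 43 + 17 = 230
Step 2: Count the number of values: n = 7
Step 3: Mean = sum / n = 230 / 7 = 32.8571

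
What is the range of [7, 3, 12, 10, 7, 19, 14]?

16

Step 1: Identify the maximum value: max = 19
Step 2: Identify the minimum value: min = 3
Step 3: Range = max - min = 19 - 3 = 16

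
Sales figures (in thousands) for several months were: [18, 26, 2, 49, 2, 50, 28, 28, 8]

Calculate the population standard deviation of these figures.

16.9778

Step 1: Compute the mean: 23.4444
Step 2: Sum of squared deviations from the mean: 2594.2222
Step 3: Population variance = 2594.2222 / 9 = 288.2469
Step 4: Standard deviation = sqrt(288.2469) = 16.9778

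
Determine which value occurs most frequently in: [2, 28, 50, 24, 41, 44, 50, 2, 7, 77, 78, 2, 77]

2

Step 1: Count the frequency of each value:
  2: appears 3 time(s)
  7: appears 1 time(s)
  24: appears 1 time(s)
  28: appears 1 time(s)
  41: appears 1 time(s)
  44: appears 1 time(s)
  50: appears 2 time(s)
  77: appears 2 time(s)
  78: appears 1 time(s)
Step 2: The value 2 appears most frequently (3 times).
Step 3: Mode = 2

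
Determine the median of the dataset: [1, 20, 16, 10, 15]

15

Step 1: Sort the data in ascending order: [1, 10, 15, 16, 20]
Step 2: The number of values is n = 5.
Step 3: Since n is odd, the median is the middle value at position 3: 15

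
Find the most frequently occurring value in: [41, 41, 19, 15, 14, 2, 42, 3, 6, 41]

41

Step 1: Count the frequency of each value:
  2: appears 1 time(s)
  3: appears 1 time(s)
  6: appears 1 time(s)
  14: appears 1 time(s)
  15: appears 1 time(s)
  19: appears 1 time(s)
  41: appears 3 time(s)
  42: appears 1 time(s)
Step 2: The value 41 appears most frequently (3 times).
Step 3: Mode = 41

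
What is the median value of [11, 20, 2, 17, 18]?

17

Step 1: Sort the data in ascending order: [2, 11, 17, 18, 20]
Step 2: The number of values is n = 5.
Step 3: Since n is odd, the median is the middle value at position 3: 17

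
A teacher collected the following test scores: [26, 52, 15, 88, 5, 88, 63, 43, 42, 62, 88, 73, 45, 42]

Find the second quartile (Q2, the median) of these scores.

48.5

Step 1: Sort the data: [5, 15, 26, 42, 42, 43, 45, 52, 62, 63, 73, 88, 88, 88]
Step 2: n = 14
Step 3: Q2 is the median. Since n is even, it is the average of the values at positions 7 and 8:
  Q2 = (45 + 52) / 2 = 48.5
Step 4: Q2 = 48.5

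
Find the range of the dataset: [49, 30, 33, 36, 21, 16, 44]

33

Step 1: Identify the maximum value: max = 49
Step 2: Identify the minimum value: min = 16
Step 3: Range = max - min = 49 - 16 = 33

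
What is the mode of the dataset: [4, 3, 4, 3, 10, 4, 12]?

4

Step 1: Count the frequency of each value:
  3: appears 2 time(s)
  4: appears 3 time(s)
  10: appears 1 time(s)
  12: appears 1 time(s)
Step 2: The value 4 appears most frequently (3 times).
Step 3: Mode = 4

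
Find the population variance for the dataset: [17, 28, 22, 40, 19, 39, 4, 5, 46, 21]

182.89

Step 1: Compute the mean: (17 + 28 + 22 + 40 + 19 + 39 + 4 + 5 + 46 + 21) / 10 = 24.1
Step 2: Compute squared deviations from the mean:
  (17 - 24.1)^2 = 50.41
  (28 - 24.1)^2 = 15.21
  (22 - 24.1)^2 = 4.41
  (40 - 24.1)^2 = 252.81
  (19 - 24.1)^2 = 26.01
  (39 - 24.1)^2 = 222.01
  (4 - 24.1)^2 = 404.01
  (5 - 24.1)^2 = 364.81
  (46 - 24.1)^2 = 479.61
  (21 - 24.1)^2 = 9.61
Step 3: Sum of squared deviations = 1828.9
Step 4: Population variance = 1828.9 / 10 = 182.89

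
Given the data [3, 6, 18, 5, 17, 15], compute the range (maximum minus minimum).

15

Step 1: Identify the maximum value: max = 18
Step 2: Identify the minimum value: min = 3
Step 3: Range = max - min = 18 - 3 = 15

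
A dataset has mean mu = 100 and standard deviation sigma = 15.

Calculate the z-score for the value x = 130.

2

Step 1: Recall the z-score formula: z = (x - mu) / sigma
Step 2: Substitute values: z = (130 - 100) / 15
Step 3: z = 30 / 15 = 2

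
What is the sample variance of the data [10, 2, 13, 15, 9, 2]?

29.9

Step 1: Compute the mean: (10 + 2 + 13 + 15 + 9 + 2) / 6 = 8.5
Step 2: Compute squared deviations from the mean:
  (10 - 8.5)^2 = 2.25
  (2 - 8.5)^2 = 42.25
  (13 - 8.5)^2 = 20.25
  (15 - 8.5)^2 = 42.25
  (9 - 8.5)^2 = 0.25
  (2 - 8.5)^2 = 42.25
Step 3: Sum of squared deviations = 149.5
Step 4: Sample variance = 149.5 / 5 = 29.9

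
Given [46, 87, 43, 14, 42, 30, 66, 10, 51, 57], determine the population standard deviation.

21.9281

Step 1: Compute the mean: 44.6
Step 2: Sum of squared deviations from the mean: 4808.4
Step 3: Population variance = 4808.4 / 10 = 480.84
Step 4: Standard deviation = sqrt(480.84) = 21.9281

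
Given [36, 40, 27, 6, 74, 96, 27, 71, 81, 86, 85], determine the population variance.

848.876

Step 1: Compute the mean: (36 + 40 + 27 + 6 + 74 + 96 + 27 + 71 + 81 + 86 + 85) / 11 = 57.1818
Step 2: Compute squared deviations from the mean:
  (36 - 57.1818)^2 = 448.6694
  (40 - 57.1818)^2 = 295.2149
  (27 - 57.1818)^2 = 910.9421
  (6 - 57.1818)^2 = 2619.5785
  (74 - 57.1818)^2 = 282.8512
  (96 - 57.1818)^2 = 1506.8512
  (27 - 57.1818)^2 = 910.9421
  (71 - 57.1818)^2 = 190.9421
  (81 - 57.1818)^2 = 567.3058
  (86 - 57.1818)^2 = 830.4876
  (85 - 57.1818)^2 = 773.8512
Step 3: Sum of squared deviations = 9337.6364
Step 4: Population variance = 9337.6364 / 11 = 848.876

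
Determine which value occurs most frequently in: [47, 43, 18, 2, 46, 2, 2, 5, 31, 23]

2

Step 1: Count the frequency of each value:
  2: appears 3 time(s)
  5: appears 1 time(s)
  18: appears 1 time(s)
  23: appears 1 time(s)
  31: appears 1 time(s)
  43: appears 1 time(s)
  46: appears 1 time(s)
  47: appears 1 time(s)
Step 2: The value 2 appears most frequently (3 times).
Step 3: Mode = 2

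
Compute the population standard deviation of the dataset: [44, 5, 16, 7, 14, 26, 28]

12.6604

Step 1: Compute the mean: 20
Step 2: Sum of squared deviations from the mean: 1122
Step 3: Population variance = 1122 / 7 = 160.2857
Step 4: Standard deviation = sqrt(160.2857) = 12.6604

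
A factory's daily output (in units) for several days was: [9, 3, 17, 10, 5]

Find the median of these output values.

9

Step 1: Sort the data in ascending order: [3, 5, 9, 10, 17]
Step 2: The number of values is n = 5.
Step 3: Since n is odd, the median is the middle value at position 3: 9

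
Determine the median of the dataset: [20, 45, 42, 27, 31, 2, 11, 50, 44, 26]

29

Step 1: Sort the data in ascending order: [2, 11, 20, 26, 27, 31, 42, 44, 45, 50]
Step 2: The number of values is n = 10.
Step 3: Since n is even, the median is the average of positions 5 and 6:
  Median = (27 + 31) / 2 = 29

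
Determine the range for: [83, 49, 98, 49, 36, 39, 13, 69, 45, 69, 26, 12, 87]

86

Step 1: Identify the maximum value: max = 98
Step 2: Identify the minimum value: min = 12
Step 3: Range = max - min = 98 - 12 = 86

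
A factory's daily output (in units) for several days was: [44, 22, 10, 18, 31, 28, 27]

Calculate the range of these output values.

34

Step 1: Identify the maximum value: max = 44
Step 2: Identify the minimum value: min = 10
Step 3: Range = max - min = 44 - 10 = 34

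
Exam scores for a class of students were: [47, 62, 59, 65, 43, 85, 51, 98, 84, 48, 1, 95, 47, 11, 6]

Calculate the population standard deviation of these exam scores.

29.3368

Step 1: Compute the mean: 53.4667
Step 2: Sum of squared deviations from the mean: 12909.7333
Step 3: Population variance = 12909.7333 / 15 = 860.6489
Step 4: Standard deviation = sqrt(860.6489) = 29.3368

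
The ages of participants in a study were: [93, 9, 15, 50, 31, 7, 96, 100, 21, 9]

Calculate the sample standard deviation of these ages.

38.9114

Step 1: Compute the mean: 43.1
Step 2: Sum of squared deviations from the mean: 13626.9
Step 3: Sample variance = 13626.9 / 9 = 1514.1
Step 4: Standard deviation = sqrt(1514.1) = 38.9114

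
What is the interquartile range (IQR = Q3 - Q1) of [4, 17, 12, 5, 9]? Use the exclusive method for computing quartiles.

10

Step 1: Sort the data: [4, 5, 9, 12, 17]
Step 2: n = 5
Step 3: Using the exclusive quartile method:
  Q1 = 4.5
  Q2 (median) = 9
  Q3 = 14.5
  IQR = Q3 - Q1 = 14.5 - 4.5 = 10
Step 4: IQR = 10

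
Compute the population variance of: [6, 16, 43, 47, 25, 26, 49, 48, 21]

224.8395

Step 1: Compute the mean: (6 + 16 + 43 + 47 + 25 + 26 + 49 + 48 + 21) / 9 = 31.2222
Step 2: Compute squared deviations from the mean:
  (6 - 31.2222)^2 = 636.1605
  (16 - 31.2222)^2 = 231.716
  (43 - 31.2222)^2 = 138.716
  (47 - 31.2222)^2 = 248.9383
  (25 - 31.2222)^2 = 38.716
  (26 - 31.2222)^2 = 27.2716
  (49 - 31.2222)^2 = 316.0494
  (48 - 31.2222)^2 = 281.4938
  (21 - 31.2222)^2 = 104.4938
Step 3: Sum of squared deviations = 2023.5556
Step 4: Population variance = 2023.5556 / 9 = 224.8395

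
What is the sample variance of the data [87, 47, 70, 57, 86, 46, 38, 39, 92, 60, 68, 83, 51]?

362.7564

Step 1: Compute the mean: (87 + 47 + 70 + 57 + 86 + 46 + 38 + 39 + 92 + 60 + 68 + 83 + 51) / 13 = 63.3846
Step 2: Compute squared deviations from the mean:
  (87 - 63.3846)^2 = 557.6864
  (47 - 63.3846)^2 = 268.4556
  (70 - 63.3846)^2 = 43.7633
  (57 - 63.3846)^2 = 40.7633
  (86 - 63.3846)^2 = 511.4556
  (46 - 63.3846)^2 = 302.2249
  (38 - 63.3846)^2 = 644.3787
  (39 - 63.3846)^2 = 594.6095
  (92 - 63.3846)^2 = 818.8402
  (60 - 63.3846)^2 = 11.4556
  (68 - 63.3846)^2 = 21.3018
  (83 - 63.3846)^2 = 384.7633
  (51 - 63.3846)^2 = 153.3787
Step 3: Sum of squared deviations = 4353.0769
Step 4: Sample variance = 4353.0769 / 12 = 362.7564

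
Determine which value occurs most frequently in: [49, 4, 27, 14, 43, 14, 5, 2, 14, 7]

14

Step 1: Count the frequency of each value:
  2: appears 1 time(s)
  4: appears 1 time(s)
  5: appears 1 time(s)
  7: appears 1 time(s)
  14: appears 3 time(s)
  27: appears 1 time(s)
  43: appears 1 time(s)
  49: appears 1 time(s)
Step 2: The value 14 appears most frequently (3 times).
Step 3: Mode = 14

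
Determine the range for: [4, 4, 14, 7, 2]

12

Step 1: Identify the maximum value: max = 14
Step 2: Identify the minimum value: min = 2
Step 3: Range = max - min = 14 - 2 = 12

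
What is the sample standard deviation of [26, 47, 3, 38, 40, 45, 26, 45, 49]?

14.8249

Step 1: Compute the mean: 35.4444
Step 2: Sum of squared deviations from the mean: 1758.2222
Step 3: Sample variance = 1758.2222 / 8 = 219.7778
Step 4: Standard deviation = sqrt(219.7778) = 14.8249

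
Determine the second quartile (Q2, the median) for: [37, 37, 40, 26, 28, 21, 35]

35

Step 1: Sort the data: [21, 26, 28, 35, 37, 37, 40]
Step 2: n = 7
Step 3: Q2 is the median. Since n is odd, it is the middle value at position 4: 35
Step 4: Q2 = 35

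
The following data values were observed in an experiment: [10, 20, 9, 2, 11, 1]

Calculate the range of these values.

19

Step 1: Identify the maximum value: max = 20
Step 2: Identify the minimum value: min = 1
Step 3: Range = max - min = 20 - 1 = 19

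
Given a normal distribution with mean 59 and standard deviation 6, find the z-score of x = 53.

-1

Step 1: Recall the z-score formula: z = (x - mu) / sigma
Step 2: Substitute values: z = (53 - 59) / 6
Step 3: z = -6 / 6 = -1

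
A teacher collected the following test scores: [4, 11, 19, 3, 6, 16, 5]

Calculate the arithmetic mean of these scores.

9.1429

Step 1: Sum all values: 4 + 11 + 19 + 3 + 6 + 16 + 5 = 64
Step 2: Count the number of values: n = 7
Step 3: Mean = sum / n = 64 / 7 = 9.1429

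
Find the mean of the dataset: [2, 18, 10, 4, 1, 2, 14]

7.2857

Step 1: Sum all values: 2 + 18 + 10 + 4 + 1 + 2 + 14 = 51
Step 2: Count the number of values: n = 7
Step 3: Mean = sum / n = 51 / 7 = 7.2857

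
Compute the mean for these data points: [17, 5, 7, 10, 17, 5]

10.1667

Step 1: Sum all values: 17 + 5 + 7 + 10 + 17 + 5 = 61
Step 2: Count the number of values: n = 6
Step 3: Mean = sum / n = 61 / 6 = 10.1667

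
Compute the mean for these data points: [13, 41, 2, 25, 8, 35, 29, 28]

22.625

Step 1: Sum all values: 13 + 41 + 2 + 25 + 8 + 35 + 29 + 28 = 181
Step 2: Count the number of values: n = 8
Step 3: Mean = sum / n = 181 / 8 = 22.625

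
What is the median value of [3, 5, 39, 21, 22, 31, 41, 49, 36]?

31

Step 1: Sort the data in ascending order: [3, 5, 21, 22, 31, 36, 39, 41, 49]
Step 2: The number of values is n = 9.
Step 3: Since n is odd, the median is the middle value at position 5: 31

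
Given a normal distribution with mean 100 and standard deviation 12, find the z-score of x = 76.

-2

Step 1: Recall the z-score formula: z = (x - mu) / sigma
Step 2: Substitute values: z = (76 - 100) / 12
Step 3: z = -24 / 12 = -2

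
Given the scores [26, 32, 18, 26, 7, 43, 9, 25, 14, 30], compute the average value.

23

Step 1: Sum all values: 26 + 32 + 18 + 26 + 7 + 43 + 9 + 25 + 14 + 30 = 230
Step 2: Count the number of values: n = 10
Step 3: Mean = sum / n = 230 / 10 = 23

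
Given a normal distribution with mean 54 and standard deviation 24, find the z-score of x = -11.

-2.7083

Step 1: Recall the z-score formula: z = (x - mu) / sigma
Step 2: Substitute values: z = (-11 - 54) / 24
Step 3: z = -65 / 24 = -2.7083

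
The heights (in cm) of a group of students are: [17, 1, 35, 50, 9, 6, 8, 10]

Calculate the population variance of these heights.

248

Step 1: Compute the mean: (17 + 1 + 35 + 50 + 9 + 6 + 8 + 10) / 8 = 17
Step 2: Compute squared deviations from the mean:
  (17 - 17)^2 = 0
  (1 - 17)^2 = 256
  (35 - 17)^2 = 324
  (50 - 17)^2 = 1089
  (9 - 17)^2 = 64
  (6 - 17)^2 = 121
  (8 - 17)^2 = 81
  (10 - 17)^2 = 49
Step 3: Sum of squared deviations = 1984
Step 4: Population variance = 1984 / 8 = 248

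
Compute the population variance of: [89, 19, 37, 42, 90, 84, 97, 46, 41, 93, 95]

782.4132

Step 1: Compute the mean: (89 + 19 + 37 + 42 + 90 + 84 + 97 + 46 + 41 + 93 + 95) / 11 = 66.6364
Step 2: Compute squared deviations from the mean:
  (89 - 66.6364)^2 = 500.1322
  (19 - 66.6364)^2 = 2269.2231
  (37 - 66.6364)^2 = 878.314
  (42 - 66.6364)^2 = 606.9504
  (90 - 66.6364)^2 = 545.8595
  (84 - 66.6364)^2 = 301.4959
  (97 - 66.6364)^2 = 921.9504
  (46 - 66.6364)^2 = 425.8595
  (41 - 66.6364)^2 = 657.2231
  (93 - 66.6364)^2 = 695.0413
  (95 - 66.6364)^2 = 804.4959
Step 3: Sum of squared deviations = 8606.5455
Step 4: Population variance = 8606.5455 / 11 = 782.4132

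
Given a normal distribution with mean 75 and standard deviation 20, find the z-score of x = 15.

-3

Step 1: Recall the z-score formula: z = (x - mu) / sigma
Step 2: Substitute values: z = (15 - 75) / 20
Step 3: z = -60 / 20 = -3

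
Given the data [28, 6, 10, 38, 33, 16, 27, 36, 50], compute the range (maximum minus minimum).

44

Step 1: Identify the maximum value: max = 50
Step 2: Identify the minimum value: min = 6
Step 3: Range = max - min = 50 - 6 = 44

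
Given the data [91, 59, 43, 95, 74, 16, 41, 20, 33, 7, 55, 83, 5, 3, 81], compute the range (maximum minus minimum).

92

Step 1: Identify the maximum value: max = 95
Step 2: Identify the minimum value: min = 3
Step 3: Range = max - min = 95 - 3 = 92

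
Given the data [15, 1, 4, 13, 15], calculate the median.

13

Step 1: Sort the data in ascending order: [1, 4, 13, 15, 15]
Step 2: The number of values is n = 5.
Step 3: Since n is odd, the median is the middle value at position 3: 13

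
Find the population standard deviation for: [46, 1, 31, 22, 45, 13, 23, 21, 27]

13.4504

Step 1: Compute the mean: 25.4444
Step 2: Sum of squared deviations from the mean: 1628.2222
Step 3: Population variance = 1628.2222 / 9 = 180.9136
Step 4: Standard deviation = sqrt(180.9136) = 13.4504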